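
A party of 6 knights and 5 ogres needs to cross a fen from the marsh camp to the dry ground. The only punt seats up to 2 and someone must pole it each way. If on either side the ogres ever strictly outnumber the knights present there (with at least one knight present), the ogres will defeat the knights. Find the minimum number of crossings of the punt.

Counting alone: each trip to the dry ground takes at most 2 across and each return brings at least 1 back, so after t trips out (and t−1 returns) at most 2t − (t−1) of the 11 are across; that first reaches 11 at t = 10, so at least 19 crossings are needed.
The plan below uses exactly 19 crossings, so it is optimal:
1. 2 ogres → the dry ground.  (the marsh camp: 6K 3O; the dry ground: 0K 2O)
2. 1 ogre ← the marsh camp.  (the marsh camp: 6K 4O; the dry ground: 0K 1O)
3. 2 ogres → the dry ground.  (the marsh camp: 6K 2O; the dry ground: 0K 3O)
4. 1 ogre ← the marsh camp.  (the marsh camp: 6K 3O; the dry ground: 0K 2O)
5. 2 knights → the dry ground.  (the marsh camp: 4K 3O; the dry ground: 2K 2O)
6. 1 ogre ← the marsh camp.  (the marsh camp: 4K 4O; the dry ground: 2K 1O)
7. 1 knight and 1 ogre → the dry ground.  (the marsh camp: 3K 3O; the dry ground: 3K 2O)
8. 1 knight ← the marsh camp.  (the marsh camp: 4K 3O; the dry ground: 2K 2O)
9. 1 knight and 1 ogre → the dry ground.  (the marsh camp: 3K 2O; the dry ground: 3K 3O)
10. 1 ogre ← the marsh camp.  (the marsh camp: 3K 3O; the dry ground: 3K 2O)
11. 1 knight and 1 ogre → the dry ground.  (the marsh camp: 2K 2O; the dry ground: 4K 3O)
12. 1 knight ← the marsh camp.  (the marsh camp: 3K 2O; the dry ground: 3K 3O)
13. 1 knight and 1 ogre → the dry ground.  (the marsh camp: 2K 1O; the dry ground: 4K 4O)
14. 1 ogre ← the marsh camp.  (the marsh camp: 2K 2O; the dry ground: 4K 3O)
15. 1 knight and 1 ogre → the dry ground.  (the marsh camp: 1K 1O; the dry ground: 5K 4O)
16. 1 knight ← the marsh camp.  (the marsh camp: 2K 1O; the dry ground: 4K 4O)
17. 1 knight and 1 ogre → the dry ground.  (the marsh camp: 1K 0O; the dry ground: 5K 5O)
18. 1 ogre ← the marsh camp.  (the marsh camp: 1K 1O; the dry ground: 5K 4O)
19. 1 knight and 1 ogre → the dry ground.  (the marsh camp: 0K 0O; the dry ground: 6K 5O)

19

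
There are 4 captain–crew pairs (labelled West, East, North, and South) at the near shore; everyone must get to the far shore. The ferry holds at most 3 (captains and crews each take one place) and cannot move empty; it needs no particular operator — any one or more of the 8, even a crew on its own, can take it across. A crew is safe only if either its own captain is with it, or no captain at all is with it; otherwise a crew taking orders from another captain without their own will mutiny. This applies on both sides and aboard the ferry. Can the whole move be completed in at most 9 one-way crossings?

Yes — this plan uses 9 crossings (≤ 9):
1. captain West and crew West cross → the far shore.
2. captain West crosses ← the near shore.
3. captain East, captain West, and crew East cross → the far shore.
4. captain West and crew West cross ← the near shore.
5. captain North, captain South, and captain West cross → the far shore.
6. crew East crosses ← the near shore.
7. crew East and crew West cross → the far shore.
8. crew West crosses ← the near shore.
9. crew North, crew South, and crew West cross → the far shore.

Yes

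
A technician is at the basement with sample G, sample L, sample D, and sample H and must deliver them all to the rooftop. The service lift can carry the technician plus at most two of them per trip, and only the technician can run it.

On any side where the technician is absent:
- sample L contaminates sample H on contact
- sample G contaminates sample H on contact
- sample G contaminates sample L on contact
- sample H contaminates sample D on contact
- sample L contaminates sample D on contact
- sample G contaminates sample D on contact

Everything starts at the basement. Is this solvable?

Whatever the first load, the items left behind include a forbidden pair without the technician. No opening move is safe, so no plan exists.

No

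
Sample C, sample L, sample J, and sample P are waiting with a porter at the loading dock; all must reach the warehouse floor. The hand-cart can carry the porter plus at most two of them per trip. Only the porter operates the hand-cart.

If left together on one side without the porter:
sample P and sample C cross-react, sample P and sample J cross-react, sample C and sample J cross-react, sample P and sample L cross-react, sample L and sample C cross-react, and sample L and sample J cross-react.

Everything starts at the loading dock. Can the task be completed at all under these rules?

Whatever the first load, the items left behind include a forbidden pair without the porter. No opening move is safe, so no plan exists.

No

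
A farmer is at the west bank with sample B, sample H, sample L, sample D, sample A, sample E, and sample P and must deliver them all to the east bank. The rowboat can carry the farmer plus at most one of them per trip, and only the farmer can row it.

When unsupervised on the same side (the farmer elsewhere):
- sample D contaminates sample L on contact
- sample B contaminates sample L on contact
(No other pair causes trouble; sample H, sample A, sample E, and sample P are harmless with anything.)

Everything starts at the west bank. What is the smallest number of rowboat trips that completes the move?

Counting alone: the farmer can take at most 1 across per trip to the east bank, so moving all 7 needs at least 7 loaded trips out, with a return between consecutive ones — at least 13 crossings.
The safety rule pushes this higher. Following every safe sequence of crossings, the most of the 7 that can be at the east bank as the rowboat arrives there on crossing 13 is 6 — never all 7.
So no plan with fewer than 15 crossings exists, and this one achieves 15:
1. Farmer goes to the east bank with sample L.  [the west bank: sample A, sample B, sample D, sample E, sample H, sample P | the east bank: sample L]
2. Farmer goes back to the west bank alone.  [the west bank: sample A, sample B, sample D, sample E, sample H, sample P | the east bank: sample L]
3. Farmer goes to the east bank with sample B.  [the west bank: sample A, sample D, sample E, sample H, sample P | the east bank: sample B, sample L]
4. Farmer goes back to the west bank with sample L.  [the west bank: sample A, sample D, sample E, sample H, sample L, sample P | the east bank: sample B]
5. Farmer goes to the east bank with sample D.  [the west bank: sample A, sample E, sample H, sample L, sample P | the east bank: sample B, sample D]
6. Farmer goes back to the west bank alone.  [the west bank: sample A, sample E, sample H, sample L, sample P | the east bank: sample B, sample D]
7. Farmer goes to the east bank with sample H.  [the west bank: sample A, sample E, sample L, sample P | the east bank: sample B, sample D, sample H]
8. Farmer goes back to the west bank alone.  [the west bank: sample A, sample E, sample L, sample P | the east bank: sample B, sample D, sample H]
9. Farmer goes to the east bank with sample A.  [the west bank: sample E, sample L, sample P | the east bank: sample A, sample B, sample D, sample H]
10. Farmer goes back to the west bank alone.  [the west bank: sample E, sample L, sample P | the east bank: sample A, sample B, sample D, sample H]
11. Farmer goes to the east bank with sample E.  [the west bank: sample L, sample P | the east bank: sample A, sample B, sample D, sample E, sample H]
12. Farmer goes back to the west bank alone.  [the west bank: sample L, sample P | the east bank: sample A, sample B, sample D, sample E, sample H]
13. Farmer goes to the east bank with sample P.  [the west bank: sample L | the east bank: sample A, sample B, sample D, sample E, sample H, sample P]
14. Farmer goes back to the west bank alone.  [the west bank: sample L | the east bank: sample A, sample B, sample D, sample E, sample H, sample P]
15. Farmer goes to the east bank with sample L.  [the west bank: — | the east bank: sample A, sample B, sample D, sample E, sample H, sample L, sample P]

15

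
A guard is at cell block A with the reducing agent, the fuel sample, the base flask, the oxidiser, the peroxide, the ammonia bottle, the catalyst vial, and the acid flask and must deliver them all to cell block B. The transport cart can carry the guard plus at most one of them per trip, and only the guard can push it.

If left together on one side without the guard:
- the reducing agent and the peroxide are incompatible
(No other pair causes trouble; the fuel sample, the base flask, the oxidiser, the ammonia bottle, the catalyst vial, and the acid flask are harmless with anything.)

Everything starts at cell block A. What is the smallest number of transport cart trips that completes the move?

15

Counting alone: the guard can take at most 1 across per trip to cell block B, so moving all 8 needs at least 8 loaded trips out, with a return between consecutive ones — at least 15 crossings.
The plan below uses exactly 15 crossings, so it is optimal:
1. Guard goes to cell block B with the reducing agent.
2. Guard goes back to cell block A alone.
3. Guard goes to cell block B with the fuel sample.
4. Guard goes back to cell block A alone.
5. Guard goes to cell block B with the base flask.
6. Guard goes back to cell block A alone.
7. Guard goes to cell block B with the oxidiser.
8. Guard goes back to cell block A alone.
9. Guard goes to cell block B with the ammonia bottle.
10. Guard goes back to cell block A alone.
11. Guard goes to cell block B with the catalyst vial.
12. Guard goes back to cell block A alone.
13. Guard goes to cell block B with the acid flask.
14. Guard goes back to cell block A alone.
15. Guard goes to cell block B with the peroxide.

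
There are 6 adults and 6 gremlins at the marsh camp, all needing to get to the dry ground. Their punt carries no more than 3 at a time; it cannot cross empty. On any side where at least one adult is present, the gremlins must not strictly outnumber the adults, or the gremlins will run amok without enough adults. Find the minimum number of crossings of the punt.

Following every safe sequence of crossings from the start, the most of the 12 that can be at the dry ground as the punt arrives there on crossings 1, 3, 5 is 3, 5, 6 respectively; the best ever achieved is 6 of 12.
From crossing 7 on, no configuration arises that was not already reachable earlier: only 17 distinct safe configurations (who is on which side, and where the punt is) can ever be reached, none of them has everyone across, and every continuation just revisits them. They are: 0 adults + 0 gremlins across (punt back at the start); 0 adults + 1 gremlin across (punt there); 0 adults + 1 gremlin across (punt back at the start); 0 adults + 2 gremlins across (punt there); 0 adults + 2 gremlins across (punt back at the start); 0 adults + 3 gremlins across (punt there); 0 adults + 3 gremlins across (punt back at the start); 0 adults + 4 gremlins across (punt there); 0 adults + 4 gremlins across (punt back at the start); 0 adults + 5 gremlins across (punt there); 0 adults + 5 gremlins across (punt back at the start); 0 adults + 6 gremlins across (punt there); 1 adult + 1 gremlin across (punt there); 1 adult + 1 gremlin across (punt back at the start); 2 adults + 2 gremlins across (punt there); 2 adults + 2 gremlins across (punt back at the start); 3 adults + 3 gremlins across (punt there). So no valid plan exists.

impossible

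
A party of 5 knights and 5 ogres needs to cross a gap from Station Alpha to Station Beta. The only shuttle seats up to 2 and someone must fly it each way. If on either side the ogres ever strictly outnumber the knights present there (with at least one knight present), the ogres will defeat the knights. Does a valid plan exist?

Following every safe sequence of crossings from the start, the most of the 10 that can be at Station Beta as the shuttle arrives there on crossings 1, 3, 5, 7 is 2, 3, 4, 5 respectively; the best ever achieved is 5 of 10.
From crossing 9 on, no configuration arises that was not already reachable earlier: only 13 distinct safe configurations (who is on which side, and where the shuttle is) can ever be reached, none of them has everyone across, and every continuation just revisits them. They are: 0 knights + 0 ogres across (shuttle back at the start); 0 knights + 1 ogre across (shuttle there); 0 knights + 1 ogre across (shuttle back at the start); 0 knights + 2 ogres across (shuttle there); 0 knights + 2 ogres across (shuttle back at the start); 0 knights + 3 ogres across (shuttle there); 0 knights + 3 ogres across (shuttle back at the start); 0 knights + 4 ogres across (shuttle there); 0 knights + 4 ogres across (shuttle back at the start); 0 knights + 5 ogres across (shuttle there); 1 knight + 1 ogre across (shuttle there); 1 knight + 1 ogre across (shuttle back at the start); 2 knights + 2 ogres across (shuttle there). So no valid plan exists.

No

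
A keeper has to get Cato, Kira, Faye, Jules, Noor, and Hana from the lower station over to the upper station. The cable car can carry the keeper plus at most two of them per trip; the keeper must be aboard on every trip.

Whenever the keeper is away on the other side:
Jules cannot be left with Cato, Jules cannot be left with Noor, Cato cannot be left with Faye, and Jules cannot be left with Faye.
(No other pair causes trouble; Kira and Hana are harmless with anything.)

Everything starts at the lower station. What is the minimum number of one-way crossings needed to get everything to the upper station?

Counting alone: the keeper can take at most 2 across per trip to the upper station, so moving all 6 needs at least 3 loaded trips out, with a return between consecutive ones — at least 5 crossings.
The safety rule pushes this higher. Following every safe sequence of crossings, the most of the 6 that can be at the upper station as the cable car arrives there on crossings 5, 7 is 4, 5 respectively — never all 6.
So no plan with fewer than 9 crossings exists, and this one achieves 9:
1. Keeper goes to the upper station with Cato and Jules.  [the lower station: Faye, Hana, Kira, Noor | the upper station: Cato, Jules]
2. Keeper goes back to the lower station with Cato.  [the lower station: Cato, Faye, Hana, Kira, Noor | the upper station: Jules]
3. Keeper goes to the upper station with Cato and Kira.  [the lower station: Faye, Hana, Noor | the upper station: Cato, Jules, Kira]
4. Keeper goes back to the lower station with Cato.  [the lower station: Cato, Faye, Hana, Noor | the upper station: Jules, Kira]
5. Keeper goes to the upper station with Cato and Noor.  [the lower station: Faye, Hana | the upper station: Cato, Jules, Kira, Noor]
6. Keeper goes back to the lower station with Jules.  [the lower station: Faye, Hana, Jules | the upper station: Cato, Kira, Noor]
7. Keeper goes to the upper station with Faye and Hana.  [the lower station: Jules | the upper station: Cato, Faye, Hana, Kira, Noor]
8. Keeper goes back to the lower station with Cato.  [the lower station: Cato, Jules | the upper station: Faye, Hana, Kira, Noor]
9. Keeper goes to the upper station with Cato and Jules.  [the lower station: — | the upper station: Cato, Faye, Hana, Jules, Kira, Noor]

9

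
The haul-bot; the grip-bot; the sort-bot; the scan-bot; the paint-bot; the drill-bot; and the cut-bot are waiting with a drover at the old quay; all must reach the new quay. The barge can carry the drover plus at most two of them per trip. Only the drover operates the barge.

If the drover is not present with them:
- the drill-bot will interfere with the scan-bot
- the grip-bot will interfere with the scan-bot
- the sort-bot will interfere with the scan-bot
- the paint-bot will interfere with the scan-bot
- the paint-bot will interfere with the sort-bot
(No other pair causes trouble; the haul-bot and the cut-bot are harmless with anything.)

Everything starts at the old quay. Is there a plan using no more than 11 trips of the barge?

Yes — this plan uses 11 crossings (≤ 11):
1. Drover goes to the new quay with the scan-bot and the sort-bot.
2. Drover goes back to the old quay with the sort-bot.
3. Drover goes to the new quay with the haul-bot and the sort-bot.
4. Drover goes back to the old quay with the sort-bot.
5. Drover goes to the new quay with the grip-bot and the sort-bot.
6. Drover goes back to the old quay with the scan-bot.
7. Drover goes to the new quay with the drill-bot and the scan-bot.
8. Drover goes back to the old quay with the scan-bot.
9. Drover goes to the new quay with the cut-bot and the scan-bot.
10. Drover goes back to the old quay with the scan-bot.
11. Drover goes to the new quay with the paint-bot and the scan-bot.

Yes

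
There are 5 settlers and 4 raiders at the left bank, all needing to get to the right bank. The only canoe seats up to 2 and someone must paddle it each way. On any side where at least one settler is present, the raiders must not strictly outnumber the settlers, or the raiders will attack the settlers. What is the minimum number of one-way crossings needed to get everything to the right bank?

Counting alone: each trip to the right bank takes at most 2 across and each return brings at least 1 back, so after t trips out (and t−1 returns) at most 2t − (t−1) of the 9 are across; that first reaches 9 at t = 8, so at least 15 crossings are needed.
The plan below uses exactly 15 crossings, so it is optimal:
1. 2 raiders → the right bank.  (the left bank: 5S 2R; the right bank: 0S 2R)
2. 1 raider ← the left bank.  (the left bank: 5S 3R; the right bank: 0S 1R)
3. 2 raiders → the right bank.  (the left bank: 5S 1R; the right bank: 0S 3R)
4. 1 raider ← the left bank.  (the left bank: 5S 2R; the right bank: 0S 2R)
5. 2 settlers → the right bank.  (the left bank: 3S 2R; the right bank: 2S 2R)
6. 1 raider ← the left bank.  (the left bank: 3S 3R; the right bank: 2S 1R)
7. 1 settler and 1 raider → the right bank.  (the left bank: 2S 2R; the right bank: 3S 2R)
8. 1 settler ← the left bank.  (the left bank: 3S 2R; the right bank: 2S 2R)
9. 1 settler and 1 raider → the right bank.  (the left bank: 2S 1R; the right bank: 3S 3R)
10. 1 raider ← the left bank.  (the left bank: 2S 2R; the right bank: 3S 2R)
11. 1 settler and 1 raider → the right bank.  (the left bank: 1S 1R; the right bank: 4S 3R)
12. 1 settler ← the left bank.  (the left bank: 2S 1R; the right bank: 3S 3R)
13. 1 settler and 1 raider → the right bank.  (the left bank: 1S 0R; the right bank: 4S 4R)
14. 1 raider ← the left bank.  (the left bank: 1S 1R; the right bank: 4S 3R)
15. 1 settler and 1 raider → the right bank.  (the left bank: 0S 0R; the right bank: 5S 4R)

15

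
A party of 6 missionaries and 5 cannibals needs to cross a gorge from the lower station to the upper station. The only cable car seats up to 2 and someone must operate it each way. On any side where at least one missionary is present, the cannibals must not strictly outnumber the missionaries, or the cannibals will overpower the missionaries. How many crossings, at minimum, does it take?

Counting alone: each trip to the upper station takes at most 2 across and each return brings at least 1 back, so after t trips out (and t−1 returns) at most 2t − (t−1) of the 11 are across; that first reaches 11 at t = 10, so at least 19 crossings are needed.
The plan below uses exactly 19 crossings, so it is optimal:
1. 2 cannibals → the upper station.  (the lower station: 6M 3C; the upper station: 0M 2C)
2. 1 cannibal ← the lower station.  (the lower station: 6M 4C; the upper station: 0M 1C)
3. 2 cannibals → the upper station.  (the lower station: 6M 2C; the upper station: 0M 3C)
4. 1 cannibal ← the lower station.  (the lower station: 6M 3C; the upper station: 0M 2C)
5. 2 missionaries → the upper station.  (the lower station: 4M 3C; the upper station: 2M 2C)
6. 1 cannibal ← the lower station.  (the lower station: 4M 4C; the upper station: 2M 1C)
7. 1 missionary and 1 cannibal → the upper station.  (the lower station: 3M 3C; the upper station: 3M 2C)
8. 1 missionary ← the lower station.  (the lower station: 4M 3C; the upper station: 2M 2C)
9. 1 missionary and 1 cannibal → the upper station.  (the lower station: 3M 2C; the upper station: 3M 3C)
10. 1 cannibal ← the lower station.  (the lower station: 3M 3C; the upper station: 3M 2C)
11. 1 missionary and 1 cannibal → the upper station.  (the lower station: 2M 2C; the upper station: 4M 3C)
12. 1 missionary ← the lower station.  (the lower station: 3M 2C; the upper station: 3M 3C)
13. 1 missionary and 1 cannibal → the upper station.  (the lower station: 2M 1C; the upper station: 4M 4C)
14. 1 cannibal ← the lower station.  (the lower station: 2M 2C; the upper station: 4M 3C)
15. 1 missionary and 1 cannibal → the upper station.  (the lower station: 1M 1C; the upper station: 5M 4C)
16. 1 missionary ← the lower station.  (the lower station: 2M 1C; the upper station: 4M 4C)
17. 1 missionary and 1 cannibal → the upper station.  (the lower station: 1M 0C; the upper station: 5M 5C)
18. 1 cannibal ← the lower station.  (the lower station: 1M 1C; the upper station: 5M 4C)
19. 1 missionary and 1 cannibal → the upper station.  (the lower station: 0M 0C; the upper station: 6M 5C)

19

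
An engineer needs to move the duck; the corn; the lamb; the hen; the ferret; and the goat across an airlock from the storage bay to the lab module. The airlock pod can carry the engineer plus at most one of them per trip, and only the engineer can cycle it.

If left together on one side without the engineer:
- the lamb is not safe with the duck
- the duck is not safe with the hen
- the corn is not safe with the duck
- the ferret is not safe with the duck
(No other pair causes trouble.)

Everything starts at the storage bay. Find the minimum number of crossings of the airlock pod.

Following every safe sequence of crossings from the start, the most of the 6 that can be at the lab module as the airlock pod arrives there on crossings 1, 3, 5 is 1, 2, 3 respectively; the best ever achieved is 3 of 6.
From crossing 7 on, no configuration arises that was not already reachable earlier: only 22 distinct safe configurations (who is on which side, and where the airlock pod is) can ever be reached, none of them has everyone across, and every continuation just revisits them. So no valid plan exists.

impossible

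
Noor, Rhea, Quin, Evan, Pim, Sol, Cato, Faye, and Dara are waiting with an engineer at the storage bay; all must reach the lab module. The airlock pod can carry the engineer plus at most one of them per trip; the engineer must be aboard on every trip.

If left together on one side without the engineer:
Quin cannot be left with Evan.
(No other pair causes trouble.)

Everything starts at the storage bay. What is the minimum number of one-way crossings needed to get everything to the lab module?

Counting alone: the engineer can take at most 1 across per trip to the lab module, so moving all 9 needs at least 9 loaded trips out, with a return between consecutive ones — at least 17 crossings.
The plan below uses exactly 17 crossings, so it is optimal:
1. Engineer goes to the lab module with Quin.  [the storage bay: Cato, Dara, Evan, Faye, Noor, Pim, Rhea, Sol | the lab module: Quin]
2. Engineer goes back to the storage bay alone.  [the storage bay: Cato, Dara, Evan, Faye, Noor, Pim, Rhea, Sol | the lab module: Quin]
3. Engineer goes to the lab module with Noor.  [the storage bay: Cato, Dara, Evan, Faye, Pim, Rhea, Sol | the lab module: Noor, Quin]
4. Engineer goes back to the storage bay alone.  [the storage bay: Cato, Dara, Evan, Faye, Pim, Rhea, Sol | the lab module: Noor, Quin]
5. Engineer goes to the lab module with Rhea.  [the storage bay: Cato, Dara, Evan, Faye, Pim, Sol | the lab module: Noor, Quin, Rhea]
6. Engineer goes back to the storage bay alone.  [the storage bay: Cato, Dara, Evan, Faye, Pim, Sol | the lab module: Noor, Quin, Rhea]
7. Engineer goes to the lab module with Pim.  [the storage bay: Cato, Dara, Evan, Faye, Sol | the lab module: Noor, Pim, Quin, Rhea]
8. Engineer goes back to the storage bay alone.  [the storage bay: Cato, Dara, Evan, Faye, Sol | the lab module: Noor, Pim, Quin, Rhea]
9. Engineer goes to the lab module with Sol.  [the storage bay: Cato, Dara, Evan, Faye | the lab module: Noor, Pim, Quin, Rhea, Sol]
10. Engineer goes back to the storage bay alone.  [the storage bay: Cato, Dara, Evan, Faye | the lab module: Noor, Pim, Quin, Rhea, Sol]
11. Engineer goes to the lab module with Cato.  [the storage bay: Dara, Evan, Faye | the lab module: Cato, Noor, Pim, Quin, Rhea, Sol]
12. Engineer goes back to the storage bay alone.  [the storage bay: Dara, Evan, Faye | the lab module: Cato, Noor, Pim, Quin, Rhea, Sol]
13. Engineer goes to the lab module with Faye.  [the storage bay: Dara, Evan | the lab module: Cato, Faye, Noor, Pim, Quin, Rhea, Sol]
14. Engineer goes back to the storage bay alone.  [the storage bay: Dara, Evan | the lab module: Cato, Faye, Noor, Pim, Quin, Rhea, Sol]
15. Engineer goes to the lab module with Dara.  [the storage bay: Evan | the lab module: Cato, Dara, Faye, Noor, Pim, Quin, Rhea, Sol]
16. Engineer goes back to the storage bay alone.  [the storage bay: Evan | the lab module: Cato, Dara, Faye, Noor, Pim, Quin, Rhea, Sol]
17. Engineer goes to the lab module with Evan.  [the storage bay: — | the lab module: Cato, Dara, Evan, Faye, Noor, Pim, Quin, Rhea, Sol]

17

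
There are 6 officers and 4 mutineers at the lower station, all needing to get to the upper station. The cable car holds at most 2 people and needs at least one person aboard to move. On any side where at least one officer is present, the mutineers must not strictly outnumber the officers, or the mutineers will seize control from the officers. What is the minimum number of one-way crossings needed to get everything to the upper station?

17

Counting alone: each trip to the upper station takes at most 2 across and each return brings at least 1 back, so after t trips out (and t−1 returns) at most 2t − (t−1) of the 10 are across; that first reaches 10 at t = 9, so at least 17 crossings are needed.
The plan below uses exactly 17 crossings, so it is optimal:
1. 2 mutineers → the upper station.  (the lower station: 6O 2M; the upper station: 0O 2M)
2. 1 mutineer ← the lower station.  (the lower station: 6O 3M; the upper station: 0O 1M)
3. 2 mutineers → the upper station.  (the lower station: 6O 1M; the upper station: 0O 3M)
4. 1 mutineer ← the lower station.  (the lower station: 6O 2M; the upper station: 0O 2M)
5. 2 officers → the upper station.  (the lower station: 4O 2M; the upper station: 2O 2M)
6. 1 mutineer ← the lower station.  (the lower station: 4O 3M; the upper station: 2O 1M)
7. 1 officer and 1 mutineer → the upper station.  (the lower station: 3O 2M; the upper station: 3O 2M)
8. 1 mutineer ← the lower station.  (the lower station: 3O 3M; the upper station: 3O 1M)
9. 2 mutineers → the upper station.  (the lower station: 3O 1M; the upper station: 3O 3M)
10. 1 mutineer ← the lower station.  (the lower station: 3O 2M; the upper station: 3O 2M)
11. 1 officer and 1 mutineer → the upper station.  (the lower station: 2O 1M; the upper station: 4O 3M)
12. 1 mutineer ← the lower station.  (the lower station: 2O 2M; the upper station: 4O 2M)
13. 2 mutineers → the upper station.  (the lower station: 2O 0M; the upper station: 4O 4M)
14. 1 mutineer ← the lower station.  (the lower station: 2O 1M; the upper station: 4O 3M)
15. 1 officer and 1 mutineer → the upper station.  (the lower station: 1O 0M; the upper station: 5O 4M)
16. 1 mutineer ← the lower station.  (the lower station: 1O 1M; the upper station: 5O 3M)
17. 1 officer and 1 mutineer → the upper station.  (the lower station: 0O 0M; the upper station: 6O 4M)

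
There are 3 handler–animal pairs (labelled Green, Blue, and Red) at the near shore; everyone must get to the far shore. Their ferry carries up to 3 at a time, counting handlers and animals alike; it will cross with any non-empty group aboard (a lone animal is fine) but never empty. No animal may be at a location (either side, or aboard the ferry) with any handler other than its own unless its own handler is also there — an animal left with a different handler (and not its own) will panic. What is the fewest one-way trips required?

5

Counting alone: each trip to the far shore takes at most 3 across and each return brings at least 1 back, so after t trips out (and t−1 returns) at most 3t − (t−1) of the 6 are across; that first reaches 6 at t = 3, so at least 5 crossings are needed.
The plan below uses exactly 5 crossings, so it is optimal:
1. animal Green and handler Green cross → the far shore.
2. handler Green crosses ← the near shore.
3. handler Blue, handler Green, and handler Red cross → the far shore.
4. animal Green crosses ← the near shore.
5. animal Blue, animal Green, and animal Red cross → the far shore.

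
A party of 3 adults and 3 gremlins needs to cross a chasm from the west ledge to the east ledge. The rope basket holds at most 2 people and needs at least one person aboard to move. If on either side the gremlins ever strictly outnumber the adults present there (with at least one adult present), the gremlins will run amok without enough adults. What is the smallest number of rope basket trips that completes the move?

Counting alone: each trip to the east ledge takes at most 2 across and each return brings at least 1 back, so after t trips out (and t−1 returns) at most 2t − (t−1) of the 6 are across; that first reaches 6 at t = 5, so at least 9 crossings are needed.
The safety rule pushes this higher. Following every safe sequence of crossings, the most of the 6 that can be at the east ledge as the rope basket arrives there on crossing 9 is 5 — never all 6.
So no plan with fewer than 11 crossings exists, and this one achieves 11:
1. 2 gremlins → the east ledge.  (the west ledge: 3A 1G; the east ledge: 0A 2G)
2. 1 gremlin ← the west ledge.  (the west ledge: 3A 2G; the east ledge: 0A 1G)
3. 2 gremlins → the east ledge.  (the west ledge: 3A 0G; the east ledge: 0A 3G)
4. 1 gremlin ← the west ledge.  (the west ledge: 3A 1G; the east ledge: 0A 2G)
5. 2 adults → the east ledge.  (the west ledge: 1A 1G; the east ledge: 2A 2G)
6. 1 adult and 1 gremlin ← the west ledge.  (the west ledge: 2A 2G; the east ledge: 1A 1G)
7. 2 adults → the east ledge.  (the west ledge: 0A 2G; the east ledge: 3A 1G)
8. 1 gremlin ← the west ledge.  (the west ledge: 0A 3G; the east ledge: 3A 0G)
9. 2 gremlins → the east ledge.  (the west ledge: 0A 1G; the east ledge: 3A 2G)
10. 1 gremlin ← the west ledge.  (the west ledge: 0A 2G; the east ledge: 3A 1G)
11. 2 gremlins → the east ledge.  (the west ledge: 0A 0G; the east ledge: 3A 3G)

11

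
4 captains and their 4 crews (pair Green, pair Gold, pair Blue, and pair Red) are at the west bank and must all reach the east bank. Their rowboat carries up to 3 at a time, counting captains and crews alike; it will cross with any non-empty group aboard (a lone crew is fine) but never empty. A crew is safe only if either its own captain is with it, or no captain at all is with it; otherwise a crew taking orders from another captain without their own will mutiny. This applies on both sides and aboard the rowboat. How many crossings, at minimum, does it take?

Counting alone: each trip to the east bank takes at most 3 across and each return brings at least 1 back, so after t trips out (and t−1 returns) at most 3t − (t−1) of the 8 are across; that first reaches 8 at t = 4, so at least 7 crossings are needed.
The safety rule pushes this higher. Following every safe sequence of crossings, the most of the 8 that can be at the east bank as the rowboat arrives there on crossing 7 is 7 — never all 8.
So no plan with fewer than 9 crossings exists, and this one achieves 9:
1. captain Green and crew Green cross → the east bank.
2. captain Green crosses ← the west bank.
3. captain Gold, captain Green, and crew Gold cross → the east bank.
4. captain Green and crew Green cross ← the west bank.
5. captain Blue, captain Green, and captain Red cross → the east bank.
6. crew Gold crosses ← the west bank.
7. crew Gold and crew Green cross → the east bank.
8. crew Green crosses ← the west bank.
9. crew Blue, crew Green, and crew Red cross → the east bank.

9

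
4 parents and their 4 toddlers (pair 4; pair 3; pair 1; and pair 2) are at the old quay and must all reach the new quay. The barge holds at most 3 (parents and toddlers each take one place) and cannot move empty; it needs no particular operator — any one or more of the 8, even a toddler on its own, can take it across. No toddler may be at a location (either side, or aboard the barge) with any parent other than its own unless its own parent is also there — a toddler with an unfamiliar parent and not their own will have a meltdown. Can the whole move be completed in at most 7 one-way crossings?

No

Counting alone: each trip to the new quay takes at most 3 across and each return brings at least 1 back, so after t trips out (and t−1 returns) at most 3t − (t−1) of the 8 are across; that first reaches 8 at t = 4, so at least 7 crossings are needed.
The safety rule pushes this higher. Following every safe sequence of crossings, the most of the 8 that can be at the new quay as the barge arrives there on crossing 7 is 7 — never all 8.
So the move cannot be finished within 7 crossings. (The shortest complete plan takes 9:)
1. parent 4 and toddler 4 cross → the new quay.
2. parent 4 crosses ← the old quay.
3. parent 3, parent 4, and toddler 3 cross → the new quay.
4. parent 4 and toddler 4 cross ← the old quay.
5. parent 1, parent 2, and parent 4 cross → the new quay.
6. toddler 3 crosses ← the old quay.
7. toddler 3 and toddler 4 cross → the new quay.
8. toddler 4 crosses ← the old quay.
9. toddler 1, toddler 2, and toddler 4 cross → the new quay.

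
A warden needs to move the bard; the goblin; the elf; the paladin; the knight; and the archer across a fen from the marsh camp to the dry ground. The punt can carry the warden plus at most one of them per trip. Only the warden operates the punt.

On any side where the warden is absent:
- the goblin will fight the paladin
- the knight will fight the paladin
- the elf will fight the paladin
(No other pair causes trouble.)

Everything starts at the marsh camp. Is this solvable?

No

Following every safe sequence of crossings from the start, the most of the 6 that can be at the dry ground as the punt arrives there on crossings 1, 3, 5, 7 is 1, 2, 3, 4 respectively; the best ever achieved is 4 of 6.
From crossing 9 on, no configuration arises that was not already reachable earlier: only 36 distinct safe configurations (who is on which side, and where the punt is) can ever be reached, none of them has everyone across, and every continuation just revisits them. So no valid plan exists.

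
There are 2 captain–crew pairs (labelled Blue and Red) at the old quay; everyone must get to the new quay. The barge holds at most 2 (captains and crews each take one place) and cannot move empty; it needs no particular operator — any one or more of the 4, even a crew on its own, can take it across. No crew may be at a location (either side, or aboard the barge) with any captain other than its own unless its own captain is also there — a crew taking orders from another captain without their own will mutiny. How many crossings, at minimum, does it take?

5

Counting alone: each trip to the new quay takes at most 2 across and each return brings at least 1 back, so after t trips out (and t−1 returns) at most 2t − (t−1) of the 4 are across; that first reaches 4 at t = 3, so at least 5 crossings are needed.
The plan below uses exactly 5 crossings, so it is optimal:
1. captain Blue and crew Blue cross → the new quay.
2. captain Blue crosses ← the old quay.
3. captain Blue and captain Red cross → the new quay.
4. captain Red crosses ← the old quay.
5. captain Red and crew Red cross → the new quay.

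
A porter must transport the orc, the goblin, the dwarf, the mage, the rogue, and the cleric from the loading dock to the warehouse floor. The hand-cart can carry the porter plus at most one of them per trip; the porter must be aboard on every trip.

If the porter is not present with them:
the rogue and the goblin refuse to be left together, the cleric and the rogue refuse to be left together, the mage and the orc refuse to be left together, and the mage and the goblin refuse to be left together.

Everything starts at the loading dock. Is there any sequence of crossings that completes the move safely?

No

Whatever the first load, the items left behind include a forbidden pair without the porter. No opening move is safe, so no plan exists.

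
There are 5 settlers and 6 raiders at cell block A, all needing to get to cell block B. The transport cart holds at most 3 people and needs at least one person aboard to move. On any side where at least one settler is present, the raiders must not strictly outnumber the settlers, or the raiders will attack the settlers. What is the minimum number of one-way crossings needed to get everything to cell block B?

The raiders already outnumber the settlers at cell block A before anyone moves, so the starting position itself is disallowed.

impossible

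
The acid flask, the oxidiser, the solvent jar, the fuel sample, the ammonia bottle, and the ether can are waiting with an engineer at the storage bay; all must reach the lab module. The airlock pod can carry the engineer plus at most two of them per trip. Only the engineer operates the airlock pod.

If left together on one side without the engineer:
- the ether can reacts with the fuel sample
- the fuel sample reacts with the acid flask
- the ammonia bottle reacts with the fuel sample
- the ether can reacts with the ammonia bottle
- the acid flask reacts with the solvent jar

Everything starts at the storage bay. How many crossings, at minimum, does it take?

impossible

Whatever the first load, the items left behind include a forbidden pair without the engineer. No opening move is safe, so no plan exists.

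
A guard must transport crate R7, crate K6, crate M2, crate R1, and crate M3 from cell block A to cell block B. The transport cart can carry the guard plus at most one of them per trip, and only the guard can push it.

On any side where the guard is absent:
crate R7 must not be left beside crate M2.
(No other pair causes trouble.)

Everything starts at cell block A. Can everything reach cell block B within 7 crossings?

Counting alone: the guard can take at most 1 across per trip to cell block B, so moving all 5 needs at least 5 loaded trips out, with a return between consecutive ones — at least 9 crossings.
Since 7 < 9, 7 crossings cannot be enough. (The shortest complete plan in fact takes 9:)
1. Guard goes to cell block B with crate R7.
2. Guard goes back to cell block A alone.
3. Guard goes to cell block B with crate K6.
4. Guard goes back to cell block A alone.
5. Guard goes to cell block B with crate R1.
6. Guard goes back to cell block A alone.
7. Guard goes to cell block B with crate M3.
8. Guard goes back to cell block A alone.
9. Guard goes to cell block B with crate M2.

No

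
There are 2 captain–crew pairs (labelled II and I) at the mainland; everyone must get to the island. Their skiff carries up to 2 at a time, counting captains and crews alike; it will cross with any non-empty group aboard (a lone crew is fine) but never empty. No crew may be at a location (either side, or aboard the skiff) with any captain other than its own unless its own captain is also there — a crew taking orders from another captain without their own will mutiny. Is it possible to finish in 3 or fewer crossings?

No

Counting alone: each trip to the island takes at most 2 across and each return brings at least 1 back, so after t trips out (and t−1 returns) at most 2t − (t−1) of the 4 are across; that first reaches 4 at t = 3, so at least 5 crossings are needed.
Since 3 < 5, 3 crossings cannot be enough. (The shortest complete plan in fact takes 5:)
1. captain II and crew II cross → the island.
2. captain II crosses ← the mainland.
3. captain I and captain II cross → the island.
4. captain I crosses ← the mainland.
5. captain I and crew I cross → the island.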